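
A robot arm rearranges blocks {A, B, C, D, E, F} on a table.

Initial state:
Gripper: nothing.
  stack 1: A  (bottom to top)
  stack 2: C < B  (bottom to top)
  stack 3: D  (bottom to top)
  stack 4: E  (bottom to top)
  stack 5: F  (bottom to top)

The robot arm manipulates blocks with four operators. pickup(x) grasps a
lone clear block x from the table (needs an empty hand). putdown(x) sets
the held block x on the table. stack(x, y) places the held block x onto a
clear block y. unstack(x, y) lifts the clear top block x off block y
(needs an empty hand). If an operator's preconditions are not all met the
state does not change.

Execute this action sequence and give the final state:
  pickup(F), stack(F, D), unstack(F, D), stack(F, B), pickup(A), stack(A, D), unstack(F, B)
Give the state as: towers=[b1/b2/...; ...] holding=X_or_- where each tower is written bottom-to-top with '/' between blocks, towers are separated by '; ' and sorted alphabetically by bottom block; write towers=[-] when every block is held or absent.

step 1 (pickup(F)): towers=[A; C/B; D; E] holding=F
step 2 (stack(F, D)): towers=[A; C/B; D/F; E] holding=-
step 3 (unstack(F, D)): towers=[A; C/B; D; E] holding=F
step 4 (stack(F, B)): towers=[A; C/B/F; D; E] holding=-
step 5 (pickup(A)): towers=[C/B/F; D; E] holding=A
step 6 (stack(A, D)): towers=[C/B/F; D/A; E] holding=-
step 7 (unstack(F, B)): towers=[C/B; D/A; E] holding=F

towers=[C/B; D/A; E] holding=F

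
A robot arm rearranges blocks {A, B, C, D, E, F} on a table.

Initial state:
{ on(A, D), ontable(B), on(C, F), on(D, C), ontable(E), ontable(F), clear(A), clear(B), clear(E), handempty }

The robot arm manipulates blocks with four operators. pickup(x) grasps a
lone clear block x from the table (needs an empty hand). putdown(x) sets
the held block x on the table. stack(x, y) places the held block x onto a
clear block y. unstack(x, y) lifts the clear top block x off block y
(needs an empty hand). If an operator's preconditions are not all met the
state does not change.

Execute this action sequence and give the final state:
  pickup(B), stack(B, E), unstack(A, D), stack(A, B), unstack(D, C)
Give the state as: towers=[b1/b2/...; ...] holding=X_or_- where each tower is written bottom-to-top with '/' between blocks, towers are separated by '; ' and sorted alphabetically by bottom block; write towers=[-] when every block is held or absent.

step 1 (pickup(B)): towers=[E; F/C/D/A] holding=B
step 2 (stack(B, E)): towers=[E/B; F/C/D/A] holding=-
step 3 (unstack(A, D)): towers=[E/B; F/C/D] holding=A
step 4 (stack(A, B)): towers=[E/B/A; F/C/D] holding=-
step 5 (unstack(D, C)): towers=[E/B/A; F/C] holding=D

towers=[E/B/A; F/C] holding=D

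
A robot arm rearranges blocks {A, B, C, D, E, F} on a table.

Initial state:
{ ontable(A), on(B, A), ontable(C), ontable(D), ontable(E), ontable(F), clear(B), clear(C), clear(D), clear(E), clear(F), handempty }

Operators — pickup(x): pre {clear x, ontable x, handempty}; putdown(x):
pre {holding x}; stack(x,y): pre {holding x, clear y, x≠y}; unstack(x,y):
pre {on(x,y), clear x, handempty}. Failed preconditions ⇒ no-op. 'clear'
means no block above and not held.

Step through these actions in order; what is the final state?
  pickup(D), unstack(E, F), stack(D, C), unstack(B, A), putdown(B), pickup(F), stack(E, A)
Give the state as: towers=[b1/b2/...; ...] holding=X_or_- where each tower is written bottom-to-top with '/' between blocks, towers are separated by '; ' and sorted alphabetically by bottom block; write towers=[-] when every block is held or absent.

step 1 (pickup(D)): towers=[A/B; C; E; F] holding=D
step 2 (unstack(E, F)) [no-op]: towers=[A/B; C; E; F] holding=D
step 3 (stack(D, C)): towers=[A/B; C/D; E; F] holding=-
step 4 (unstack(B, A)): towers=[A; C/D; E; F] holding=B
step 5 (putdown(B)): towers=[A; B; C/D; E; F] holding=-
step 6 (pickup(F)): towers=[A; B; C/D; E] holding=F
step 7 (stack(E, A)) [no-op]: towers=[A; B; C/D; E] holding=F

towers=[A; B; C/D; E] holding=F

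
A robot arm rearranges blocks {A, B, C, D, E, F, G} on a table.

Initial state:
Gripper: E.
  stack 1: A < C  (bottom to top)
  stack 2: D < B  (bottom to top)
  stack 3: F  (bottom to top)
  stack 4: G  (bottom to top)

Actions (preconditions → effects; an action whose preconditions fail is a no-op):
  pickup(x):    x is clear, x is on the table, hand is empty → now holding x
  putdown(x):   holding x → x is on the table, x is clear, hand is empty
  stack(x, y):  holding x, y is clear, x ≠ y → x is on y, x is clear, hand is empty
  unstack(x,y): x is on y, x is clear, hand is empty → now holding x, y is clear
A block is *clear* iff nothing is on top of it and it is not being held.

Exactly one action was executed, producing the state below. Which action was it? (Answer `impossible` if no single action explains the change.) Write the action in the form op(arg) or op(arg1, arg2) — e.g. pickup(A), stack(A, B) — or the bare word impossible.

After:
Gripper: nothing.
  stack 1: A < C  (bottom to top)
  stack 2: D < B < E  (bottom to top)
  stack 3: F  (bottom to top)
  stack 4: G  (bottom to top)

target: towers=[A/C; D/B/E; F; G] holding=-
        putdown(E) → towers=[A/C; D/B; E; F; G] holding=-
       stack(E, B) → towers=[A/C; D/B/E; F; G] holding=-  ← match
       stack(E, F) → towers=[A/C; D/B; F/E; G] holding=-
       stack(E, G) → towers=[A/C; D/B; F; G/E] holding=-
       stack(E, C) → towers=[A/C/E; D/B; F; G] holding=-

stack(E, B)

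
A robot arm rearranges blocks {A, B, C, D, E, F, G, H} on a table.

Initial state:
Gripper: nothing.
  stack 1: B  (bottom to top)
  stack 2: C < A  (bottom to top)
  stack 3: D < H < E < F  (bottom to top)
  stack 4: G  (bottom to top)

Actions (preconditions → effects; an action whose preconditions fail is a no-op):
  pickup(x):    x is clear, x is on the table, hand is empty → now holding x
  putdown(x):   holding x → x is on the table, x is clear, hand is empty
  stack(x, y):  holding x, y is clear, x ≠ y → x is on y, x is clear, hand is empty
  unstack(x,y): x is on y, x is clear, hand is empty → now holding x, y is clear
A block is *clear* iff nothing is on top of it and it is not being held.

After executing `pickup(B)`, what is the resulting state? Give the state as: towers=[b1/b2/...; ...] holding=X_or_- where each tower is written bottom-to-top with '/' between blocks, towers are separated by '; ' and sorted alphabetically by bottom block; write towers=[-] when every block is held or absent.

before: towers=[B; C/A; D/H/E/F; G] holding=-
pre[pickup(B)]: clear(B) ok, ontable(B) ok, handempty ok
all met → apply pickup(B)
after:  towers=[C/A; D/H/E/F; G] holding=B

towers=[C/A; D/H/E/F; G] holding=B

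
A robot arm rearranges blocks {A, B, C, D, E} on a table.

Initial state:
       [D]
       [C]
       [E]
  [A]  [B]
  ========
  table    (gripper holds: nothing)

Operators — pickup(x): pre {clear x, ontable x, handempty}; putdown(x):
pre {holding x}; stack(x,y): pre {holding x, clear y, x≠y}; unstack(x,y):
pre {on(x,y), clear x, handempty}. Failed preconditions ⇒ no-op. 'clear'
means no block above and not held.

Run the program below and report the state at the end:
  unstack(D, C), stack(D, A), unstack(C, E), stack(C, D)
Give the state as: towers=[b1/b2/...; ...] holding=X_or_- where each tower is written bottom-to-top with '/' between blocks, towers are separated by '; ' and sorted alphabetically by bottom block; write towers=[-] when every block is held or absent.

towers=[A/D/C; B/E] holding=-

step 1 (unstack(D, C)): towers=[A; B/E/C] holding=D
step 2 (stack(D, A)): towers=[A/D; B/E/C] holding=-
step 3 (unstack(C, E)): towers=[A/D; B/E] holding=C
step 4 (stack(C, D)): towers=[A/D/C; B/E] holding=-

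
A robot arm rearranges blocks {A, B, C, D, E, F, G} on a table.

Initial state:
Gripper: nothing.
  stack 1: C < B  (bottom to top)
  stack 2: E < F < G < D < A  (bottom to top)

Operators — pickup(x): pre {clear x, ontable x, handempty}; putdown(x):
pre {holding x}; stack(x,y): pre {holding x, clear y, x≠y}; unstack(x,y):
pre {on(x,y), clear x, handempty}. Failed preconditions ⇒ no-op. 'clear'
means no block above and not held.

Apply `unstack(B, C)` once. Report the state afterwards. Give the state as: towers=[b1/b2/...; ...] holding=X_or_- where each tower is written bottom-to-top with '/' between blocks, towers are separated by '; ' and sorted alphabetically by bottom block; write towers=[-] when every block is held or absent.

towers=[C; E/F/G/D/A] holding=B

before: towers=[C/B; E/F/G/D/A] holding=-
pre[unstack(B, C)]: on(B,C) ✓, clear(B) ✓, handempty ✓
all met → apply unstack(B, C)
after:  towers=[C; E/F/G/D/A] holding=B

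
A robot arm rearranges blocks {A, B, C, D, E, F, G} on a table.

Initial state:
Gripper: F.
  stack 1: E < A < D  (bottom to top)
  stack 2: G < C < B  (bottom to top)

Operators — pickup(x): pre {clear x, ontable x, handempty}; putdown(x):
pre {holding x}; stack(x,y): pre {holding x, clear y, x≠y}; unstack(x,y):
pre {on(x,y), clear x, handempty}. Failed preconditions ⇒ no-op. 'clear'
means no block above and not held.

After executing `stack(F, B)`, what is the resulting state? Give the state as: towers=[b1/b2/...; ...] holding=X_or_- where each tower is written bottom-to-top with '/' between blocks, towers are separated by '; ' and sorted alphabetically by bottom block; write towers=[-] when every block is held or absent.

towers=[E/A/D; G/C/B/F] holding=-

before: towers=[E/A/D; G/C/B] holding=F
pre[stack(F, B)]: holding(F) ok, clear(B) ok, F≠B ok
all met → apply stack(F, B)
after:  towers=[E/A/D; G/C/B/F] holding=-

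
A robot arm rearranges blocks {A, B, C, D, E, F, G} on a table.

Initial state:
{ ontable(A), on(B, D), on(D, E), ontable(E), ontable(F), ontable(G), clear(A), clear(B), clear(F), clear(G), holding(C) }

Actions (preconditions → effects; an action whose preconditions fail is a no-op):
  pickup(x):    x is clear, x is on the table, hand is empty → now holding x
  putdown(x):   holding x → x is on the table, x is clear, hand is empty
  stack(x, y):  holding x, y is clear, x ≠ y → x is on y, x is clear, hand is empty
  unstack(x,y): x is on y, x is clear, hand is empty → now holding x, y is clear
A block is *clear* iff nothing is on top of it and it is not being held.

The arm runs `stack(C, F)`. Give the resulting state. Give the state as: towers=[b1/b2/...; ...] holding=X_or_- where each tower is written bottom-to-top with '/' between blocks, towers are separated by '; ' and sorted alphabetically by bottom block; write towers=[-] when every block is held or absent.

towers=[A; E/D/B; F/C; G] holding=-

before: towers=[A; E/D/B; F; G] holding=C
pre[stack(C, F)]: holding(C) ✓, clear(F) ✓, C≠F ✓
all met → apply stack(C, F)
after:  towers=[A; E/D/B; F/C; G] holding=-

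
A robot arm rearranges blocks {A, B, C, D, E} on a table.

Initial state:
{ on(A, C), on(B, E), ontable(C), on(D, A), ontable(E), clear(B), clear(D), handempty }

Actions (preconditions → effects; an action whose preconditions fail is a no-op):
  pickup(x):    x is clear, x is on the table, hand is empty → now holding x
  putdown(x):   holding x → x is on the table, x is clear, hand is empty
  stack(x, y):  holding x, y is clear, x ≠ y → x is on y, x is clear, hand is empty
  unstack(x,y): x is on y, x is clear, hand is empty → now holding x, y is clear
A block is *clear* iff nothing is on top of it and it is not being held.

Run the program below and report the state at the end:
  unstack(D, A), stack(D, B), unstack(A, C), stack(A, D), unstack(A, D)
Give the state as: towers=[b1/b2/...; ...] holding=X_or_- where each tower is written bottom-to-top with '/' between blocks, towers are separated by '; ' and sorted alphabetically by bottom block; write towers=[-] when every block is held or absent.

step 1 (unstack(D, A)): towers=[C/A; E/B] holding=D
step 2 (stack(D, B)): towers=[C/A; E/B/D] holding=-
step 3 (unstack(A, C)): towers=[C; E/B/D] holding=A
step 4 (stack(A, D)): towers=[C; E/B/D/A] holding=-
step 5 (unstack(A, D)): towers=[C; E/B/D] holding=A

towers=[C; E/B/D] holding=A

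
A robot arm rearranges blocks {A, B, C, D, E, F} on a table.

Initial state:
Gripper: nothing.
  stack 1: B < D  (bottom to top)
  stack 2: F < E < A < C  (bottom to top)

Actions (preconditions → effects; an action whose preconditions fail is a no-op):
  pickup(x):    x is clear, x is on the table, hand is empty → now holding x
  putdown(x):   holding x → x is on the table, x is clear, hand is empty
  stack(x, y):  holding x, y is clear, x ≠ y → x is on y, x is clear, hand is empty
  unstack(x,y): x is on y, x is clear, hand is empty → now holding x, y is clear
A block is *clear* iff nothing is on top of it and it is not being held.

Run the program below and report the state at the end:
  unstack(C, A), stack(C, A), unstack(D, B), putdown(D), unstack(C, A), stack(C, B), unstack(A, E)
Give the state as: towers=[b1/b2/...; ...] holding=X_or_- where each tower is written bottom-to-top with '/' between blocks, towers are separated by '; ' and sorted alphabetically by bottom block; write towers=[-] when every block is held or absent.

step 1 (unstack(C, A)): towers=[B/D; F/E/A] holding=C
step 2 (stack(C, A)): towers=[B/D; F/E/A/C] holding=-
step 3 (unstack(D, B)): towers=[B; F/E/A/C] holding=D
step 4 (putdown(D)): towers=[B; D; F/E/A/C] holding=-
step 5 (unstack(C, A)): towers=[B; D; F/E/A] holding=C
step 6 (stack(C, B)): towers=[B/C; D; F/E/A] holding=-
step 7 (unstack(A, E)): towers=[B/C; D; F/E] holding=A

towers=[B/C; D; F/E] holding=A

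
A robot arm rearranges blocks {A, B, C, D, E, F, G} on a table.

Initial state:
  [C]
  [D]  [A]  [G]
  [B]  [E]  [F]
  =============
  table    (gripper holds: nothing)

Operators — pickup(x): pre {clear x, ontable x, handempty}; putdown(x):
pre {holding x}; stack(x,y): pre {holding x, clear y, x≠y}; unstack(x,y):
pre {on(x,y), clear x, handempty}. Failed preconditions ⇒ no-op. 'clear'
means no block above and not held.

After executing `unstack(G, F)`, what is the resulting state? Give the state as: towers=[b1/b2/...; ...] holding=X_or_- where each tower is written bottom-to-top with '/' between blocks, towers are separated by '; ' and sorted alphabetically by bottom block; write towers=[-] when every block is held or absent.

before: towers=[B/D/C; E/A; F/G] holding=-
pre[unstack(G, F)]: on(G,F) yes, clear(G) yes, handempty yes
all met → apply unstack(G, F)
after:  towers=[B/D/C; E/A; F] holding=G

towers=[B/D/C; E/A; F] holding=G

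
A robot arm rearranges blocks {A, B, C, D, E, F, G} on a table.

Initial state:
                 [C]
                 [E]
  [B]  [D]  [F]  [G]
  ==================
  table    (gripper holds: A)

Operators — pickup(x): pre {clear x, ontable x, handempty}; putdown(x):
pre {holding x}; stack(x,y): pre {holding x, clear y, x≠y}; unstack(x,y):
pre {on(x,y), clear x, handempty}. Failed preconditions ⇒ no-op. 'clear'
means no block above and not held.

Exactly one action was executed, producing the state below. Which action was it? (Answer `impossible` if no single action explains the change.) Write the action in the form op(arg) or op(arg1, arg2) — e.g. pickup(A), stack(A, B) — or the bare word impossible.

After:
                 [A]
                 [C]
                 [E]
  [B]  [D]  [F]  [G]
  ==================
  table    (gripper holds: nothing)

stack(A, C)

target: towers=[B; D; F; G/E/C/A] holding=-
        putdown(A) → towers=[A; B; D; F; G/E/C] holding=-
       stack(A, B) → towers=[B/A; D; F; G/E/C] holding=-
       stack(A, F) → towers=[B; D; F/A; G/E/C] holding=-
       stack(A, D) → towers=[B; D/A; F; G/E/C] holding=-
       stack(A, C) → towers=[B; D; F; G/E/C/A] holding=-  ← match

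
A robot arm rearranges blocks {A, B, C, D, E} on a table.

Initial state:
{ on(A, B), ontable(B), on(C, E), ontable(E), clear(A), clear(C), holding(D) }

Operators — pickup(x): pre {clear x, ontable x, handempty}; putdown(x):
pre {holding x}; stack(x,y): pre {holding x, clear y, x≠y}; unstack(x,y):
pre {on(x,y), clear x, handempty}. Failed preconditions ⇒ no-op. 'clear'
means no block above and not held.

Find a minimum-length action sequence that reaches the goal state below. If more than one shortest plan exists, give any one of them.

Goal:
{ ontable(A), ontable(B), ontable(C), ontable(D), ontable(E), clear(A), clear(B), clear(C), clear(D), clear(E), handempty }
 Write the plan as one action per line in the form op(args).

step 1 (putdown(D)): towers=[B/A; D; E/C] holding=-
step 2 (unstack(A, B)): towers=[B; D; E/C] holding=A
step 3 (putdown(A)): towers=[A; B; D; E/C] holding=-
step 4 (unstack(C, E)): towers=[A; B; D; E] holding=C
step 5 (putdown(C)): towers=[A; B; C; D; E] holding=-
goal check: towers=[A; B; C; D; E] holding=- — reached (length 5, optimal by BFS)

putdown(D)
unstack(A, B)
putdown(A)
unstack(C, E)
putdown(C)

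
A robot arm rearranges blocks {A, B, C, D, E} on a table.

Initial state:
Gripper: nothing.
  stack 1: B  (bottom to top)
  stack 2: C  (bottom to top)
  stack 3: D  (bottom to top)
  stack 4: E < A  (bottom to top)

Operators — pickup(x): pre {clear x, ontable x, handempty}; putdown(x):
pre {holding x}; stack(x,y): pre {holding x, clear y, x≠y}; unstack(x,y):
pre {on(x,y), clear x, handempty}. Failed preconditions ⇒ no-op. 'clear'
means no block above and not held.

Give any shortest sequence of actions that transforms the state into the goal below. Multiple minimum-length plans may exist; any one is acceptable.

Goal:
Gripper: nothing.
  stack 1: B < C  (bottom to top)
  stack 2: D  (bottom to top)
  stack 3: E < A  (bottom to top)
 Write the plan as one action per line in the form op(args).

step 1 (pickup(C)): towers=[B; D; E/A] holding=C
step 2 (stack(C, B)): towers=[B/C; D; E/A] holding=-
goal check: towers=[B/C; D; E/A] holding=- — reached (length 2, optimal by BFS)

pickup(C)
stack(C, B)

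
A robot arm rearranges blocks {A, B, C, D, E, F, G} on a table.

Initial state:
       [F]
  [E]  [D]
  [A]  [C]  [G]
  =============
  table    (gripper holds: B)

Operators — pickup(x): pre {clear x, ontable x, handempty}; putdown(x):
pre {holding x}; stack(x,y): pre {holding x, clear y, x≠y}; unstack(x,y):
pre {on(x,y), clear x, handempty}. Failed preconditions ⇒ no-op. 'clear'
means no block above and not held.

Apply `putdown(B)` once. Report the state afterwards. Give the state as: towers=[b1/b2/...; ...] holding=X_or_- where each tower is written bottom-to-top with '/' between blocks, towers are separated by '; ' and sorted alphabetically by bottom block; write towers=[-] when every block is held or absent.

before: towers=[A/E; C/D/F; G] holding=B
pre[putdown(B)]: holding(B) ok
all met → apply putdown(B)
after:  towers=[A/E; B; C/D/F; G] holding=-

towers=[A/E; B; C/D/F; G] holding=-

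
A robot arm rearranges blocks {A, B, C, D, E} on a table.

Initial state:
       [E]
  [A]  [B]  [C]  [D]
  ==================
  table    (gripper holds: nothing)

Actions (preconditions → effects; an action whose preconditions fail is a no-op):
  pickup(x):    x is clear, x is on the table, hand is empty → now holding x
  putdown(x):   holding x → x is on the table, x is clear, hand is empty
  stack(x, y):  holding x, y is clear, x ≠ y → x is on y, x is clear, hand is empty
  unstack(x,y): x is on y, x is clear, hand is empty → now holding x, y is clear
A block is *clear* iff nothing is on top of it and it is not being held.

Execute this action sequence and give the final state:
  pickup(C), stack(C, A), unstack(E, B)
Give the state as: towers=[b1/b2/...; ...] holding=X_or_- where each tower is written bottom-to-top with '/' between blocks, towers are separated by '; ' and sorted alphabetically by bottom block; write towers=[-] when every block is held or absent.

step 1 (pickup(C)): towers=[A; B/E; D] holding=C
step 2 (stack(C, A)): towers=[A/C; B/E; D] holding=-
step 3 (unstack(E, B)): towers=[A/C; B; D] holding=E

towers=[A/C; B; D] holding=E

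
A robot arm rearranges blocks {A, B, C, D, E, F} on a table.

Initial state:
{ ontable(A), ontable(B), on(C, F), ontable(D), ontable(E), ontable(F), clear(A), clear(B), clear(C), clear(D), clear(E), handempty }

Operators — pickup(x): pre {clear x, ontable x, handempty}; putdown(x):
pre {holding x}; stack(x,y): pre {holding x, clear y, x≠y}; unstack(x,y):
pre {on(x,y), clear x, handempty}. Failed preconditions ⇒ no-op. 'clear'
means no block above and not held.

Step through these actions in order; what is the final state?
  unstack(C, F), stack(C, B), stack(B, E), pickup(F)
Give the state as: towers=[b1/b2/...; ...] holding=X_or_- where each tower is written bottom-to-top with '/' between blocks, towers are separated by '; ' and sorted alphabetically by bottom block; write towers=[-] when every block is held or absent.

towers=[A; B/C; D; E] holding=F

step 1 (unstack(C, F)): towers=[A; B; D; E; F] holding=C
step 2 (stack(C, B)): towers=[A; B/C; D; E; F] holding=-
step 3 (stack(B, E)) [no-op]: towers=[A; B/C; D; E; F] holding=-
step 4 (pickup(F)): towers=[A; B/C; D; E] holding=F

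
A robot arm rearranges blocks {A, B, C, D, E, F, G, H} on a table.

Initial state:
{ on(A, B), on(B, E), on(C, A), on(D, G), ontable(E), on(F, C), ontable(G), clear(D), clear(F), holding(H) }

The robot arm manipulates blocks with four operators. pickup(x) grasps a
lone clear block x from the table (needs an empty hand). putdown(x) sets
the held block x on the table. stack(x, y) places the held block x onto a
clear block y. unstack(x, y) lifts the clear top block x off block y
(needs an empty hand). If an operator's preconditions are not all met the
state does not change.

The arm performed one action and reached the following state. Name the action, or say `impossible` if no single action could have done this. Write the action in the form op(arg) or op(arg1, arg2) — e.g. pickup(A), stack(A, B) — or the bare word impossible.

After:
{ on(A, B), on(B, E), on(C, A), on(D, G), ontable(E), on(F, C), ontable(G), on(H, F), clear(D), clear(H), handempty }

stack(H, F)

target: towers=[E/B/A/C/F/H; G/D] holding=-
        putdown(H) → towers=[E/B/A/C/F; G/D; H] holding=-
       stack(H, F) → towers=[E/B/A/C/F/H; G/D] holding=-  ← match
       stack(H, D) → towers=[E/B/A/C/F; G/D/H] holding=-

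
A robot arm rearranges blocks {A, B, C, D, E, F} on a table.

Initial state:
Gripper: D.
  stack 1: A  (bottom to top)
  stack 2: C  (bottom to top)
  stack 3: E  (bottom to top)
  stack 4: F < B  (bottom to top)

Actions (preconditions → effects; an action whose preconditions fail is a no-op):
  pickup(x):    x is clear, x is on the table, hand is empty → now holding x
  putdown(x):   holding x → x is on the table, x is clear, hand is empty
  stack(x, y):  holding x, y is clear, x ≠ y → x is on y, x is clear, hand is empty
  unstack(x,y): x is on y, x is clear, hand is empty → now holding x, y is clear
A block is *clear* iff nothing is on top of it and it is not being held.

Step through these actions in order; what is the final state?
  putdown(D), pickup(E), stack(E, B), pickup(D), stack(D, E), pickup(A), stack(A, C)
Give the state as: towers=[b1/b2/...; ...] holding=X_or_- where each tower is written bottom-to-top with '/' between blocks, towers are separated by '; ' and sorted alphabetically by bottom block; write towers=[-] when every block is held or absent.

towers=[C/A; F/B/E/D] holding=-

step 1 (putdown(D)): towers=[A; C; D; E; F/B] holding=-
step 2 (pickup(E)): towers=[A; C; D; F/B] holding=E
step 3 (stack(E, B)): towers=[A; C; D; F/B/E] holding=-
step 4 (pickup(D)): towers=[A; C; F/B/E] holding=D
step 5 (stack(D, E)): towers=[A; C; F/B/E/D] holding=-
step 6 (pickup(A)): towers=[C; F/B/E/D] holding=A
step 7 (stack(A, C)): towers=[C/A; F/B/E/D] holding=-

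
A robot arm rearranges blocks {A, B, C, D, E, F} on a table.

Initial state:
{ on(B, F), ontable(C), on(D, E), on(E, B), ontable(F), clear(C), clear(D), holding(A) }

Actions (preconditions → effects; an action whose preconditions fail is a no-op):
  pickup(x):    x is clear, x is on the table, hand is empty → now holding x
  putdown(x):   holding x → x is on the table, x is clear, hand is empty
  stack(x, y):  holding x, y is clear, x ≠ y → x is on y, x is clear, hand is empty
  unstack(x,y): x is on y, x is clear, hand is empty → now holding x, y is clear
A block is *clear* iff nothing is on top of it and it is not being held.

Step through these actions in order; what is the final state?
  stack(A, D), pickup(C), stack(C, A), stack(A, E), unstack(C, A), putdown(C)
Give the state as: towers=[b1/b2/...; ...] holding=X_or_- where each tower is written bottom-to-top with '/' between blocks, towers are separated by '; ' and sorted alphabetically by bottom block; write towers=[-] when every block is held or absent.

step 1 (stack(A, D)): towers=[C; F/B/E/D/A] holding=-
step 2 (pickup(C)): towers=[F/B/E/D/A] holding=C
step 3 (stack(C, A)): towers=[F/B/E/D/A/C] holding=-
step 4 (stack(A, E)) [no-op]: towers=[F/B/E/D/A/C] holding=-
step 5 (unstack(C, A)): towers=[F/B/E/D/A] holding=C
step 6 (putdown(C)): towers=[C; F/B/E/D/A] holding=-

towers=[C; F/B/E/D/A] holding=-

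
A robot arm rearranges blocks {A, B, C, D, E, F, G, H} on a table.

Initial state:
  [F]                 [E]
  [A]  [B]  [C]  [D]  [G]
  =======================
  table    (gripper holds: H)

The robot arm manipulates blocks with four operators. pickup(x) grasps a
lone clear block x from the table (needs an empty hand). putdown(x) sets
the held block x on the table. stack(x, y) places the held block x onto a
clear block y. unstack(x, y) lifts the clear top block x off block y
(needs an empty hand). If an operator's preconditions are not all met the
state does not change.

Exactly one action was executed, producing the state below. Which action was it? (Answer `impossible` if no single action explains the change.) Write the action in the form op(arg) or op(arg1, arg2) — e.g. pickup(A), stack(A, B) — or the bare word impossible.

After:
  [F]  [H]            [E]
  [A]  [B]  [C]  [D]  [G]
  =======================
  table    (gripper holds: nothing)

stack(H, B)

target: towers=[A/F; B/H; C; D; G/E] holding=-
        putdown(H) → towers=[A/F; B; C; D; G/E; H] holding=-
       stack(H, E) → towers=[A/F; B; C; D; G/E/H] holding=-
       stack(H, B) → towers=[A/F; B/H; C; D; G/E] holding=-  ← match
       stack(H, F) → towers=[A/F/H; B; C; D; G/E] holding=-
       stack(H, D) → towers=[A/F; B; C; D/H; G/E] holding=-
       stack(H, C) → towers=[A/F; B; C/H; D; G/E] holding=-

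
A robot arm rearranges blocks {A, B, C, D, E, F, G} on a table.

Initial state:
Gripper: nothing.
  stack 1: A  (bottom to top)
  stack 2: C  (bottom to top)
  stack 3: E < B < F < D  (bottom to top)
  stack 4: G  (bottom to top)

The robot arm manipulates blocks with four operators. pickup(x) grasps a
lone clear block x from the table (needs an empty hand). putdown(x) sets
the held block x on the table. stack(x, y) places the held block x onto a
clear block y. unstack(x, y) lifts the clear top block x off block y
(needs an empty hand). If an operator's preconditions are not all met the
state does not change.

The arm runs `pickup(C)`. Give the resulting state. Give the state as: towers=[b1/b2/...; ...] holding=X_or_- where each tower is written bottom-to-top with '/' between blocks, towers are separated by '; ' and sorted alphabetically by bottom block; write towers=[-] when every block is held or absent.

towers=[A; E/B/F/D; G] holding=C

before: towers=[A; C; E/B/F/D; G] holding=-
pre[pickup(C)]: clear(C) ✓, ontable(C) ✓, handempty ✓
all met → apply pickup(C)
after:  towers=[A; E/B/F/D; G] holding=C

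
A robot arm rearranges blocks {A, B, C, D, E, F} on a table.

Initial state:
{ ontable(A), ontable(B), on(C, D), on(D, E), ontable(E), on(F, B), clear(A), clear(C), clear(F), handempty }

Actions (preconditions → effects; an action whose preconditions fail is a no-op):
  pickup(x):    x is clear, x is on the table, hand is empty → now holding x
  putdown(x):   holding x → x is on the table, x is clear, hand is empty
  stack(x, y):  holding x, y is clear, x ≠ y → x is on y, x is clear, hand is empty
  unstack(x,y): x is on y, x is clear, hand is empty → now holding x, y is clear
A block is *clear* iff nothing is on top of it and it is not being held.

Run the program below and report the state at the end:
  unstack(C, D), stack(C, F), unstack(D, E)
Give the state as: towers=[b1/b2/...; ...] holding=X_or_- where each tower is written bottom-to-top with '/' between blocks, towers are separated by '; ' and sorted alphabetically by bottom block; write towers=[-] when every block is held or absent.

step 1 (unstack(C, D)): towers=[A; B/F; E/D] holding=C
step 2 (stack(C, F)): towers=[A; B/F/C; E/D] holding=-
step 3 (unstack(D, E)): towers=[A; B/F/C; E] holding=D

towers=[A; B/F/C; E] holding=D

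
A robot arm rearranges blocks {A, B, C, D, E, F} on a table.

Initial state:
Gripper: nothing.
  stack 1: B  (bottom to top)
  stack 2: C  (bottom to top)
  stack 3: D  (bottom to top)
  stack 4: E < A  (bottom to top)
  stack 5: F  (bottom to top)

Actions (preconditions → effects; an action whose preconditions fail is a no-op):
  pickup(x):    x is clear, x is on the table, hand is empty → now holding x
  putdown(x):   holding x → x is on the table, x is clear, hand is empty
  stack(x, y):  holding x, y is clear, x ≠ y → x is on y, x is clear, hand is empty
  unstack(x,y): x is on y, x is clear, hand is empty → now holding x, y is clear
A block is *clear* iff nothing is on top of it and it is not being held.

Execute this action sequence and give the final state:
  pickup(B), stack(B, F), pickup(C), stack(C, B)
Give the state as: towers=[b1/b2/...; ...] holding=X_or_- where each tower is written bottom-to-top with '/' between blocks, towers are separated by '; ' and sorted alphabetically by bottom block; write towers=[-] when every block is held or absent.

towers=[D; E/A; F/B/C] holding=-

step 1 (pickup(B)): towers=[C; D; E/A; F] holding=B
step 2 (stack(B, F)): towers=[C; D; E/A; F/B] holding=-
step 3 (pickup(C)): towers=[D; E/A; F/B] holding=C
step 4 (stack(C, B)): towers=[D; E/A; F/B/C] holding=-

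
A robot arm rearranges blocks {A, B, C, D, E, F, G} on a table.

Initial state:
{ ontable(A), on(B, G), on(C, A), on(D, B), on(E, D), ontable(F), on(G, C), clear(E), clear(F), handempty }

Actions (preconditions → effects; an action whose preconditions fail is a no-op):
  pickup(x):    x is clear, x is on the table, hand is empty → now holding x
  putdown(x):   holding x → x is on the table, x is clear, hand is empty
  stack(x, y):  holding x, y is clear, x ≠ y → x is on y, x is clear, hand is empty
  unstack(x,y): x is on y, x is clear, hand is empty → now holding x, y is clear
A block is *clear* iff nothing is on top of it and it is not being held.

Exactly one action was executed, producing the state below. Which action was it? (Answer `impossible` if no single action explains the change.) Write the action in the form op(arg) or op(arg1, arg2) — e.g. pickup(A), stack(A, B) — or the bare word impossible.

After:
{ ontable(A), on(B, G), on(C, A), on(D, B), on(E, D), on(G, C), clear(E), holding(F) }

target: towers=[A/C/G/B/D/E] holding=F
         pickup(F) → towers=[A/C/G/B/D/E] holding=F  ← match
     unstack(E, D) → towers=[A/C/G/B/D; F] holding=E

pickup(F)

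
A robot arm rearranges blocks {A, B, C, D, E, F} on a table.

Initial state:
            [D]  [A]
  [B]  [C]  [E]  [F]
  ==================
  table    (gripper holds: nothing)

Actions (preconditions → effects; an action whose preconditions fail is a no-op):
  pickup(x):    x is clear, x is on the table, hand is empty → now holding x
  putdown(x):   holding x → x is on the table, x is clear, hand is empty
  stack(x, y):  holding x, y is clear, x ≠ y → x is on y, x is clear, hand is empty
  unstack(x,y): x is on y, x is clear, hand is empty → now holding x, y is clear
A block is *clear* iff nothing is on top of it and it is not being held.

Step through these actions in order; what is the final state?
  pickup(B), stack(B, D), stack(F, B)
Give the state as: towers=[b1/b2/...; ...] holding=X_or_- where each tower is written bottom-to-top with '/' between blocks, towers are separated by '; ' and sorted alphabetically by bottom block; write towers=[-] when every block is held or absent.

towers=[C; E/D/B; F/A] holding=-

step 1 (pickup(B)): towers=[C; E/D; F/A] holding=B
step 2 (stack(B, D)): towers=[C; E/D/B; F/A] holding=-
step 3 (stack(F, B)) [no-op]: towers=[C; E/D/B; F/A] holding=-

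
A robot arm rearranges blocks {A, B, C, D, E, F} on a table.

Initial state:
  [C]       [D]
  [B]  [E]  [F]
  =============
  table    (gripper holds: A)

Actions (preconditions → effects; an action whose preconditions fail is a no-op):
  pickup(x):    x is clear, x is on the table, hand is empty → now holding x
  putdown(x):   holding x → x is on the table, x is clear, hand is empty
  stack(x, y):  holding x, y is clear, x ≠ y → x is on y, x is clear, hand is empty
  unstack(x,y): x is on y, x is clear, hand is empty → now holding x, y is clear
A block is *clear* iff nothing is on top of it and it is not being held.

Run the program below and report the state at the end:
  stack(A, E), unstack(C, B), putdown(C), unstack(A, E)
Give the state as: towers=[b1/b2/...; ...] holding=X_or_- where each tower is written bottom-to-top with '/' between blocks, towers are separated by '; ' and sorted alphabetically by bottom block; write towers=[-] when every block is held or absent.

step 1 (stack(A, E)): towers=[B/C; E/A; F/D] holding=-
step 2 (unstack(C, B)): towers=[B; E/A; F/D] holding=C
step 3 (putdown(C)): towers=[B; C; E/A; F/D] holding=-
step 4 (unstack(A, E)): towers=[B; C; E; F/D] holding=A

towers=[B; C; E; F/D] holding=A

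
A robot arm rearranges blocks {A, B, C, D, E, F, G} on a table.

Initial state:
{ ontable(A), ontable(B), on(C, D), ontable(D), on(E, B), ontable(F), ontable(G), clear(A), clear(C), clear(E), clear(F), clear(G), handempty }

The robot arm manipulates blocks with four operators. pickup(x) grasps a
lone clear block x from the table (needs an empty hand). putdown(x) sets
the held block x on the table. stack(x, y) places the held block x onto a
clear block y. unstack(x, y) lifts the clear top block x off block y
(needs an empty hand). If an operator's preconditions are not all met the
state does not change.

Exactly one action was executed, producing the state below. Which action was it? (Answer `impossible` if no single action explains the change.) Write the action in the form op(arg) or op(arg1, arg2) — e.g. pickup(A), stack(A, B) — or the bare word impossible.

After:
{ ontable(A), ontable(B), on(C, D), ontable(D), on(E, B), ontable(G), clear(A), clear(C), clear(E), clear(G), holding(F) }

pickup(F)

target: towers=[A; B/E; D/C; G] holding=F
         pickup(F) → towers=[A; B/E; D/C; G] holding=F  ← match
         pickup(G) → towers=[A; B/E; D/C; F] holding=G
         pickup(A) → towers=[B/E; D/C; F; G] holding=A
     unstack(E, B) → towers=[A; B; D/C; F; G] holding=E
     unstack(C, D) → towers=[A; B/E; D; F; G] holding=C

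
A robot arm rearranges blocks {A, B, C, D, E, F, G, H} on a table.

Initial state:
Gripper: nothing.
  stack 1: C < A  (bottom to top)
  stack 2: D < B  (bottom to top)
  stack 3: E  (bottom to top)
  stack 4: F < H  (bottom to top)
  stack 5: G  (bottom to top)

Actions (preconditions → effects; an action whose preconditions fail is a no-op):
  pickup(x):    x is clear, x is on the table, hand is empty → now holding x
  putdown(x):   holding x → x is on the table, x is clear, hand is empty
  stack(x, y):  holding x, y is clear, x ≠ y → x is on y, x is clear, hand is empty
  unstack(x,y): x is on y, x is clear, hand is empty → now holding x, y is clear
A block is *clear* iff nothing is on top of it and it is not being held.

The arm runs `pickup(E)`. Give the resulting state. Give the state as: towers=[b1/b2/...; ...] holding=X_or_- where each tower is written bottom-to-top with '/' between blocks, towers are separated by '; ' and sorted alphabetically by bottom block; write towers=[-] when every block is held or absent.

before: towers=[C/A; D/B; E; F/H; G] holding=-
pre[pickup(E)]: clear(E) yes, ontable(E) yes, handempty yes
all met → apply pickup(E)
after:  towers=[C/A; D/B; F/H; G] holding=E

towers=[C/A; D/B; F/H; G] holding=E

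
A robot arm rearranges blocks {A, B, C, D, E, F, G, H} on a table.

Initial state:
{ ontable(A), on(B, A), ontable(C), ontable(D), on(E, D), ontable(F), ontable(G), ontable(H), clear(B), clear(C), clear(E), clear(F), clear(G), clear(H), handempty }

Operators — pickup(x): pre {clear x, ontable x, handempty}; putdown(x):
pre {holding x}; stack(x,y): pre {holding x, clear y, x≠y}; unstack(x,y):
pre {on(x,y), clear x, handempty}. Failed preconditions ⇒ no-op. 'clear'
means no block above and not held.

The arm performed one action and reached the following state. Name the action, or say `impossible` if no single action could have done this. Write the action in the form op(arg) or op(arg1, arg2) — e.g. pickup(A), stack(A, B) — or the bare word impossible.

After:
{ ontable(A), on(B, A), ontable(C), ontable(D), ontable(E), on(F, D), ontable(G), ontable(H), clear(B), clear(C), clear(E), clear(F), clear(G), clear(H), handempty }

impossible

target: towers=[A/B; C; D/F; E; G; H] holding=-
         pickup(G) → towers=[A/B; C; D/E; F; H] holding=G
     unstack(E, D) → towers=[A/B; C; D; F; G; H] holding=E
         pickup(H) → towers=[A/B; C; D/E; F; G] holding=H
     unstack(B, A) → towers=[A; C; D/E; F; G; H] holding=B
         pickup(F) → towers=[A/B; C; D/E; G; H] holding=F
         pickup(C) → towers=[A/B; D/E; F; G; H] holding=C
none of the 6 applicable actions match → impossible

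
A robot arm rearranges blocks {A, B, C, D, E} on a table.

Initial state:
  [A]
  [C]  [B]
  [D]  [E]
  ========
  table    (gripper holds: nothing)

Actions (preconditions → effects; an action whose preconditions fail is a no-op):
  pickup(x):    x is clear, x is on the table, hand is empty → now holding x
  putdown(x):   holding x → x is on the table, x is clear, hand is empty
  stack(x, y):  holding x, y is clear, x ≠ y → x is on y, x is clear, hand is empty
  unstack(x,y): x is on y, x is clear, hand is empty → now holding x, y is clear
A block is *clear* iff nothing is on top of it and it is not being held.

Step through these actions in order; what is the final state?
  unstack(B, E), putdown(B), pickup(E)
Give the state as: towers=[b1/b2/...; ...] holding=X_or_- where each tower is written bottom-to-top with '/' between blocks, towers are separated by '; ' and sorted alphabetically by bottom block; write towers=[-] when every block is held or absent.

step 1 (unstack(B, E)): towers=[D/C/A; E] holding=B
step 2 (putdown(B)): towers=[B; D/C/A; E] holding=-
step 3 (pickup(E)): towers=[B; D/C/A] holding=E

towers=[B; D/C/A] holding=E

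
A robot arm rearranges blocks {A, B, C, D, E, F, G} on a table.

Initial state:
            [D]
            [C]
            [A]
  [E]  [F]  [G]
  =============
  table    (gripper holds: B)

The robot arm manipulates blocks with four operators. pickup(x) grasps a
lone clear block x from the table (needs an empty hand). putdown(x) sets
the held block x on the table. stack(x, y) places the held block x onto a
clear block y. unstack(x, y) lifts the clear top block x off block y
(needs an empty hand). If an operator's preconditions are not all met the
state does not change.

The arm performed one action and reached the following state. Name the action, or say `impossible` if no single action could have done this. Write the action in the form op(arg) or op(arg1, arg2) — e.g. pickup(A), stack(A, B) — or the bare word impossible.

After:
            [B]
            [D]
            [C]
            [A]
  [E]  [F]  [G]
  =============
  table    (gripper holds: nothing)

stack(B, D)

target: towers=[E; F; G/A/C/D/B] holding=-
        putdown(B) → towers=[B; E; F; G/A/C/D] holding=-
       stack(B, F) → towers=[E; F/B; G/A/C/D] holding=-
       stack(B, D) → towers=[E; F; G/A/C/D/B] holding=-  ← match
       stack(B, E) → towers=[E/B; F; G/A/C/D] holding=-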